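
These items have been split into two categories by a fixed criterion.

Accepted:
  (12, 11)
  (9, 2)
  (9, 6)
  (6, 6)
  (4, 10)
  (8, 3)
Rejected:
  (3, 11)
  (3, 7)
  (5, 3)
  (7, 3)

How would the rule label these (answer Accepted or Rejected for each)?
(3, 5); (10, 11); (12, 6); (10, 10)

Rejected, Accepted, Accepted, Accepted

Looking at the examples, the only property every 'Accepted' case has and every 'Rejected' case lacks is: product is even.
(3, 5): Rejected (3·5 = 15).
(10, 11): Accepted (10·11 = 110).
(12, 6): Accepted (12·6 = 72).
(10, 10): Accepted (10·10 = 100).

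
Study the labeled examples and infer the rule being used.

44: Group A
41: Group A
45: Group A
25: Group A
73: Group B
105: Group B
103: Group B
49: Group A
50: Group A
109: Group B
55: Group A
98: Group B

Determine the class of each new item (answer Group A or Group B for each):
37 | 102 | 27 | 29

Rule: at most 55. This holds for each 'Group A' example and fails for each 'Group B' one.
37: 37 ≤ 55, has this property → Group A.
102: 102 > 55, fails this test → Group B.
27: 27 ≤ 55, has this property → Group A.
29: 29 ≤ 55, has this property → Group A.

Group A, Group B, Group A, Group A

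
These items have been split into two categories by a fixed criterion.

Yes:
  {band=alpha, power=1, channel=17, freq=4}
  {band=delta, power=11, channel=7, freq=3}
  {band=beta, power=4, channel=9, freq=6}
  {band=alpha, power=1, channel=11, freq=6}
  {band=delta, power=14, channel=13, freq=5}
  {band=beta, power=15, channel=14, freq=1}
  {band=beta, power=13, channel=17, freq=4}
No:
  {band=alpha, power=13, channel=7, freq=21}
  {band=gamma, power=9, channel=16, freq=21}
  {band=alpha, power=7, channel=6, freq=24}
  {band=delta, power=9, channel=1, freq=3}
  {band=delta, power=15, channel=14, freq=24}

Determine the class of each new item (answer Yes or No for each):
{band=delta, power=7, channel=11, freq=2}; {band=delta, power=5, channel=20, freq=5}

The common property of the 'Yes' items is: freq ≤ 6 AND channel ≥ 6. No 'No' item has it.
Yes: {band=delta, power=7, channel=11, freq=2}, since freq = 2, channel = 11. Yes: {band=delta, power=5, channel=20, freq=5}, since freq = 5, channel = 20.

Yes, Yes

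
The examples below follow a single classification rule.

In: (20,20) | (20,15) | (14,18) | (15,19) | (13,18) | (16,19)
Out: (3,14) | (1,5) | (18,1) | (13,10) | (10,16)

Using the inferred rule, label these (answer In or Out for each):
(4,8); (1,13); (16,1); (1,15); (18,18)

Out, Out, Out, Out, In

The classifier is using: sum ≥ 31.
(4,8): Out (4+8 = 12). (1,13): Out (1+13 = 14). (16,1): Out (16+1 = 17). (1,15): Out (1+15 = 16). (18,18): In (18+18 = 36).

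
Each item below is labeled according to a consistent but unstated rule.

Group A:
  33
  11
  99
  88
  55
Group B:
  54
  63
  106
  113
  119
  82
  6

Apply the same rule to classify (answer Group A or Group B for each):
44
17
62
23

Group A, Group B, Group B, Group B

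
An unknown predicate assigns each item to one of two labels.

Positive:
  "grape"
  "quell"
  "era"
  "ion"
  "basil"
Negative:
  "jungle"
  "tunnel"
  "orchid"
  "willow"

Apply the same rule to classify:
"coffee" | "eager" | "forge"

Every 'Positive' example satisfies: odd length. None of the 'Negative' examples do.
Negative: "coffee", since length 6.
Positive: "eager", since length 5.
Positive: "forge", since length 5.

Negative, Positive, Positive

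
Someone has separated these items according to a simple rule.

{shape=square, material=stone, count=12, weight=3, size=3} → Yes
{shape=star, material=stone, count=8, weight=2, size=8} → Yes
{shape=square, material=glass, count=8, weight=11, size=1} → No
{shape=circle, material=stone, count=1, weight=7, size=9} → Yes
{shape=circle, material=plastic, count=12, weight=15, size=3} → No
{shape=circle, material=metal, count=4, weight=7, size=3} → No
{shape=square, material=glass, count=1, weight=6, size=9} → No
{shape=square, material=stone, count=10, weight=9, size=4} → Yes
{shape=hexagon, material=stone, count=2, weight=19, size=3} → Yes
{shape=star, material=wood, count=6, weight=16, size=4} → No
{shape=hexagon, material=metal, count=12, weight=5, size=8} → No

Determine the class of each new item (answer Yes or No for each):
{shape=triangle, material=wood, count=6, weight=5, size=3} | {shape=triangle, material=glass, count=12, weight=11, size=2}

No, No

The common property of the 'Yes' items is: material is stone. No 'No' item has it.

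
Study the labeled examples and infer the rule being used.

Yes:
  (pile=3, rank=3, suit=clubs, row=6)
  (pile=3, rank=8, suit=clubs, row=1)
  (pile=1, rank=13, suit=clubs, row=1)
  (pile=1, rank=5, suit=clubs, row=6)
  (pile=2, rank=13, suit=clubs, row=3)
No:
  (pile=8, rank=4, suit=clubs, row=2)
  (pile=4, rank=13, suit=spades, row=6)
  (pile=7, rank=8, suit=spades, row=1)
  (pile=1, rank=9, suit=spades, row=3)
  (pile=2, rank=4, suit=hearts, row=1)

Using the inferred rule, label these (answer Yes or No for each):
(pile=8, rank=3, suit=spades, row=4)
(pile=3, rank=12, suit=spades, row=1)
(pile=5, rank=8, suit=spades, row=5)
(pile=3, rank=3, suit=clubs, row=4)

No, No, No, Yes

Every 'Yes' example satisfies: suit is clubs AND pile ≤ 3. None of the 'No' examples do.
(pile=8, rank=3, suit=spades, row=4) — suit is spades, pile = 8, hence No. (pile=3, rank=12, suit=spades, row=1) — suit is spades, pile = 3, hence No. (pile=5, rank=8, suit=spades, row=5) — suit is spades, pile = 5, hence No. (pile=3, rank=3, suit=clubs, row=4) — suit is clubs, pile = 3, hence Yes.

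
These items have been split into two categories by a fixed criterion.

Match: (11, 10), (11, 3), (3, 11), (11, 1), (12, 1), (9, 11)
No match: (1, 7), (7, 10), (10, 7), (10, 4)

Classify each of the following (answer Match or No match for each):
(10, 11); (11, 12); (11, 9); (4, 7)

Match, Match, Match, No match

Every 'Match' example satisfies: max ≥ 11. None of the 'No match' examples do.
Match: (10, 11), since max 11.
Match: (11, 12), since max 12.
Match: (11, 9), since max 11.
No match: (4, 7), since max 7.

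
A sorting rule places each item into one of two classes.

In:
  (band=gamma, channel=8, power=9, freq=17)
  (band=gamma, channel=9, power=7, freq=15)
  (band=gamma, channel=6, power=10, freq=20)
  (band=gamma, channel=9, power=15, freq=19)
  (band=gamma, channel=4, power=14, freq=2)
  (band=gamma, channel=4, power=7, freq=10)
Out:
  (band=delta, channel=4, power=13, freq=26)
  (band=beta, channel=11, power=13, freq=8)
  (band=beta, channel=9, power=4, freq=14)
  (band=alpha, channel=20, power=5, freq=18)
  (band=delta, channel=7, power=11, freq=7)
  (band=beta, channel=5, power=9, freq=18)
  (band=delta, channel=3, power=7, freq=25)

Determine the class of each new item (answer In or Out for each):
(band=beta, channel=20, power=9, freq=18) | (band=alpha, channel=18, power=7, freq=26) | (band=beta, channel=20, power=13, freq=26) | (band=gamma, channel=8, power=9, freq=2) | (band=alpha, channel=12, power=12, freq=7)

Out, Out, Out, In, Out

'In' ⟺ band is gamma.
(band=beta, channel=20, power=9, freq=18): band is beta, doesn't qualify → Out.
(band=alpha, channel=18, power=7, freq=26): band is alpha, doesn't qualify → Out.
(band=beta, channel=20, power=13, freq=26): band is beta, doesn't qualify → Out.
(band=gamma, channel=8, power=9, freq=2): band is gamma, fits → In.
(band=alpha, channel=12, power=12, freq=7): band is alpha, doesn't qualify → Out.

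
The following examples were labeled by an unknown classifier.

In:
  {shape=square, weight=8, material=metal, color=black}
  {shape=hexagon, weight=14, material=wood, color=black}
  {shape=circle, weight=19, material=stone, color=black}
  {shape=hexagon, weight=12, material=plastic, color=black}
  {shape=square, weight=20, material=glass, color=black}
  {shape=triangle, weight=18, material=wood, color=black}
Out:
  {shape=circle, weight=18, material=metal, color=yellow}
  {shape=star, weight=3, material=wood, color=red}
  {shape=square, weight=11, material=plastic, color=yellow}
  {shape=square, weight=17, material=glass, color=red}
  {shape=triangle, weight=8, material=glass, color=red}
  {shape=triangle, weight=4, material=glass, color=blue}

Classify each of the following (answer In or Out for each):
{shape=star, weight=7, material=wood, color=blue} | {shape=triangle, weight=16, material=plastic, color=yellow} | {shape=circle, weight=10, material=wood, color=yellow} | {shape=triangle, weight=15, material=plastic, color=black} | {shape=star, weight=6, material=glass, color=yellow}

Rule: color is black. This holds for each 'In' example and fails for each 'Out' one.
{shape=star, weight=7, material=wood, color=blue} — color is blue, hence Out. {shape=triangle, weight=16, material=plastic, color=yellow} — color is yellow, hence Out. {shape=circle, weight=10, material=wood, color=yellow} — color is yellow, hence Out. {shape=triangle, weight=15, material=plastic, color=black} — color is black, hence In. {shape=star, weight=6, material=glass, color=yellow} — color is yellow, hence Out.

Out, Out, Out, In, Out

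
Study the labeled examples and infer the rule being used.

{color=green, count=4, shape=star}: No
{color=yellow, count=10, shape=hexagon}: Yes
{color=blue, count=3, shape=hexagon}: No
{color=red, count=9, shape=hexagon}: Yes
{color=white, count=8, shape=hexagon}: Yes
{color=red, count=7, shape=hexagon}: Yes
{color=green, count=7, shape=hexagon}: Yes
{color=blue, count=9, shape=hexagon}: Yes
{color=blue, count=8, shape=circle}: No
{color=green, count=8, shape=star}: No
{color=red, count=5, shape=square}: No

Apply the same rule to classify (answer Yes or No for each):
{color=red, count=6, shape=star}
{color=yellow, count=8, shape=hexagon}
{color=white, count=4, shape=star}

One predicate separates the groups cleanly: shape is hexagon AND count ≥ 4.

No, Yes, No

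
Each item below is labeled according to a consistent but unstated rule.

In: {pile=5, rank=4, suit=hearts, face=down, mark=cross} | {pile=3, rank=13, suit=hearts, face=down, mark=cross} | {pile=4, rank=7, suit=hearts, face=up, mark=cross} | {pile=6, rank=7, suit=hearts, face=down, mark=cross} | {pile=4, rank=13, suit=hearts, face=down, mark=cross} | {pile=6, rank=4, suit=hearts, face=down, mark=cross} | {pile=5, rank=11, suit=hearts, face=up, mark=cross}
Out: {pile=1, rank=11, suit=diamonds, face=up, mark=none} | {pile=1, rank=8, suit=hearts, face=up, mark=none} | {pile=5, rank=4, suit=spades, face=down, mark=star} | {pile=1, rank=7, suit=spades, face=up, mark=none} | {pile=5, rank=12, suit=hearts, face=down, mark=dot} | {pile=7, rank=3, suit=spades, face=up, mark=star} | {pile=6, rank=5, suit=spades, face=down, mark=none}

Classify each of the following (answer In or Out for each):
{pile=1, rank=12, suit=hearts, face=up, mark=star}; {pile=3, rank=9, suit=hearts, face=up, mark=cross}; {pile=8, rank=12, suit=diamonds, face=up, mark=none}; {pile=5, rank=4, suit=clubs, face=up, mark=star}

All 'In' examples share one property — mark is cross — and every 'Out' example lacks it.
{pile=1, rank=12, suit=hearts, face=up, mark=star}: Out (mark is star). {pile=3, rank=9, suit=hearts, face=up, mark=cross}: In (mark is cross). {pile=8, rank=12, suit=diamonds, face=up, mark=none}: Out (mark is none). {pile=5, rank=4, suit=clubs, face=up, mark=star}: Out (mark is star).

Out, In, Out, Out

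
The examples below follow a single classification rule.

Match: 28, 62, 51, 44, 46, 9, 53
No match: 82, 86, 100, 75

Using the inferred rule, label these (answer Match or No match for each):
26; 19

Match, Match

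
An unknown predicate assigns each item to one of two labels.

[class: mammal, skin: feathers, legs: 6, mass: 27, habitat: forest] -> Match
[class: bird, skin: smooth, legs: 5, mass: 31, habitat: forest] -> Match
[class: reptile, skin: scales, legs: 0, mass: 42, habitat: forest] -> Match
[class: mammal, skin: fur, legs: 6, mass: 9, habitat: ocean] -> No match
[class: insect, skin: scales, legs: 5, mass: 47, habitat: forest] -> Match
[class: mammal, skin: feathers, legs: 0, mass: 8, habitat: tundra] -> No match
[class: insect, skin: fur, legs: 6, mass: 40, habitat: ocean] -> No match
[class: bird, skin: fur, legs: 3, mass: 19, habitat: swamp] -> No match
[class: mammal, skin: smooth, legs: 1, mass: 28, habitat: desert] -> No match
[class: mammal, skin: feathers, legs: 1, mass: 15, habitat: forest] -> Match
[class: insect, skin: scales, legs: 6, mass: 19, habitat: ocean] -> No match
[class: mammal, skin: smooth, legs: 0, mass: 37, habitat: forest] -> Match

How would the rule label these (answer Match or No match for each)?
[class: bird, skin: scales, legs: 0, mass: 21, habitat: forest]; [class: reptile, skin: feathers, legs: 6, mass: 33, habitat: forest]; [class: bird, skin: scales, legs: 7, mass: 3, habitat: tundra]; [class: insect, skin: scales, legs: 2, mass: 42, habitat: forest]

Match, Match, No match, Match

Comparing the two groups points to one rule — habitat is forest.
[class: bird, skin: scales, legs: 0, mass: 21, habitat: forest] → habitat is forest → Match.
[class: reptile, skin: feathers, legs: 6, mass: 33, habitat: forest] → habitat is forest → Match.
[class: bird, skin: scales, legs: 7, mass: 3, habitat: tundra] → habitat is tundra → No match.
[class: insect, skin: scales, legs: 2, mass: 42, habitat: forest] → habitat is forest → Match.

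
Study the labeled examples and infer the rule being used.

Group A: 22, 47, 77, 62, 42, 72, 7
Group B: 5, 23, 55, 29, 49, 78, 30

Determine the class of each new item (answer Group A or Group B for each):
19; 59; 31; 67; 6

A rule that fits every label: ≡ 2 (mod 5) — true of each 'Group A' example, false of each 'Group B' one.
19: Group B (19 mod 5 = 4).
59: Group B (59 mod 5 = 4).
31: Group B (31 mod 5 = 1).
67: Group A (67 mod 5 = 2).
6: Group B (6 mod 5 = 1).

Group B, Group B, Group B, Group A, Group B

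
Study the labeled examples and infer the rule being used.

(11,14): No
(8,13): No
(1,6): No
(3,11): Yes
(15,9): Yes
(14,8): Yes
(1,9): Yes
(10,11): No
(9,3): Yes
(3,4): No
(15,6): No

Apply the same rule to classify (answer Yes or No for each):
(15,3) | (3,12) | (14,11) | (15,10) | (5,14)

Checking candidate rules against both groups, what survives is: sum is even.
(15,3): Yes (15+3 = 18).
(3,12): No (3+12 = 15).
(14,11): No (14+11 = 25).
(15,10): No (15+10 = 25).
(5,14): No (5+14 = 19).

Yes, No, No, No, No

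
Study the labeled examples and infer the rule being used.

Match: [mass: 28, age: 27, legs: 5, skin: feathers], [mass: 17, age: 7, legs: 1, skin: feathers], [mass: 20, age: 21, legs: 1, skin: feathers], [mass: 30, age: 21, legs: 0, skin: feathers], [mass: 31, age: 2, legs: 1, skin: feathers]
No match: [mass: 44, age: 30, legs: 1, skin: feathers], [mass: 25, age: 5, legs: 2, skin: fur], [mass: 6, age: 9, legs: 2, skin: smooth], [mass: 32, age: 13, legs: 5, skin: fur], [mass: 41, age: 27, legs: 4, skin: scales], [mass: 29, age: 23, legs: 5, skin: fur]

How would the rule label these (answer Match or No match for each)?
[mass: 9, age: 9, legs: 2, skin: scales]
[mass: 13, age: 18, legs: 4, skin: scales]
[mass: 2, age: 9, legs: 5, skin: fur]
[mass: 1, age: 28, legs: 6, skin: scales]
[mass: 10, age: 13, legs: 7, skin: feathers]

'Match' ⟺ skin is feathers AND age ≤ 27.
No match: [mass: 9, age: 9, legs: 2, skin: scales], since skin is scales, age = 9.
No match: [mass: 13, age: 18, legs: 4, skin: scales], since skin is scales, age = 18.
No match: [mass: 2, age: 9, legs: 5, skin: fur], since skin is fur, age = 9.
No match: [mass: 1, age: 28, legs: 6, skin: scales], since skin is scales, age = 28.
Match: [mass: 10, age: 13, legs: 7, skin: feathers], since skin is feathers, age = 13.

No match, No match, No match, No match, Match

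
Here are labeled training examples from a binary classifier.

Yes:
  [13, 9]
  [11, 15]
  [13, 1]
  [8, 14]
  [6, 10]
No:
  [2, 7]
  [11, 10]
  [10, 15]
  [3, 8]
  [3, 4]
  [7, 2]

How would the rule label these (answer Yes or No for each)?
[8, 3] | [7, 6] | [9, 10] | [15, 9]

One predicate separates the groups cleanly: sum is even.
[8, 3]: 8+3 = 11, fails the rule → No.
[7, 6]: 7+6 = 13, fails the rule → No.
[9, 10]: 9+10 = 19, fails the rule → No.
[15, 9]: 15+9 = 24, satisfies this → Yes.

No, No, No, Yes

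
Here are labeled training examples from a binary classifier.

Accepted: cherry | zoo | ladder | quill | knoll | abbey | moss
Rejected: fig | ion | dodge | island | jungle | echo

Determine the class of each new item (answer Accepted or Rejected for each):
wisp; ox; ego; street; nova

The simplest hypothesis consistent with all the labels is: has a double letter.
Rejected: wisp, since no doubled letter.
Rejected: ox, since no doubled letter.
Rejected: ego, since no doubled letter.
Accepted: street, since 'ee' doubled.
Rejected: nova, since no doubled letter.

Rejected, Rejected, Rejected, Accepted, Rejected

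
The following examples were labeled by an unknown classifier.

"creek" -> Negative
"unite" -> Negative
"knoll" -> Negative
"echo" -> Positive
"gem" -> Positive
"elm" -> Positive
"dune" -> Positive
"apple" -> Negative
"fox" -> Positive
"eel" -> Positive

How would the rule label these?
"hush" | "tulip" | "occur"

One predicate separates the groups cleanly: length ≤ 4.
"hush": Positive (length 4). "tulip": Negative (length 5). "occur": Negative (length 5).

Positive, Negative, Negative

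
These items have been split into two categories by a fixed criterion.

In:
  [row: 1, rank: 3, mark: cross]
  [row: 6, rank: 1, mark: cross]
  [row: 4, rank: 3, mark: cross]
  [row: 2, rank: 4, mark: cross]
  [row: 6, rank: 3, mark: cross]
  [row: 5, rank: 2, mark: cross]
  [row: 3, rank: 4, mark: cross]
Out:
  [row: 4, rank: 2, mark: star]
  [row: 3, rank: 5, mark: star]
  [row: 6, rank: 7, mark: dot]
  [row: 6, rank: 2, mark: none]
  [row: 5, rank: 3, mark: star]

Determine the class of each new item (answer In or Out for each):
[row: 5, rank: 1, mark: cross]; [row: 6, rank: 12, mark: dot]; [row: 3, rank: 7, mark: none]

'In' ⟺ mark is cross.
[row: 5, rank: 1, mark: cross] — mark is cross, hence In.
[row: 6, rank: 12, mark: dot] — mark is dot, hence Out.
[row: 3, rank: 7, mark: none] — mark is none, hence Out.

In, Out, Out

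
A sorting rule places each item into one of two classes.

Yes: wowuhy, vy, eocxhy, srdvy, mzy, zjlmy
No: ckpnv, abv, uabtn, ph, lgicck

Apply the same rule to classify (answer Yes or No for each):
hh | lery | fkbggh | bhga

No, Yes, No, No

'Yes' ⟺ contains 'y'.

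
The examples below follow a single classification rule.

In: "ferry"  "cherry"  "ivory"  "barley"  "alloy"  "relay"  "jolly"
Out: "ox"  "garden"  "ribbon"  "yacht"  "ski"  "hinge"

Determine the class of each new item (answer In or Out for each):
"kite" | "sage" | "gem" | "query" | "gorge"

Out, Out, Out, In, Out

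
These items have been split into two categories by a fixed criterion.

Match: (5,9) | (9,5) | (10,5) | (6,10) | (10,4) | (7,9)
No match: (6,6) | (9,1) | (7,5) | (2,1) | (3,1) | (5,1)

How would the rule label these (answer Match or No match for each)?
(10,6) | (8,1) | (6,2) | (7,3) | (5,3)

The classifier is using: sum ≥ 14.
(10,6): 10+6 = 16, fits → Match. (8,1): 8+1 = 9, does not fit → No match. (6,2): 6+2 = 8, does not fit → No match. (7,3): 7+3 = 10, does not fit → No match. (5,3): 5+3 = 8, does not fit → No match.

Match, No match, No match, No match, No match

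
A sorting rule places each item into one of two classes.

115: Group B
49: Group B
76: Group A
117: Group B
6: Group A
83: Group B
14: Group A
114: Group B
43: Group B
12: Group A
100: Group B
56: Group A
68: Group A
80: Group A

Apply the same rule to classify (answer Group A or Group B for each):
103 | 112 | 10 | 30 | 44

Group B, Group B, Group A, Group A, Group A

The simplest hypothesis consistent with all the labels is: even AND at most 80.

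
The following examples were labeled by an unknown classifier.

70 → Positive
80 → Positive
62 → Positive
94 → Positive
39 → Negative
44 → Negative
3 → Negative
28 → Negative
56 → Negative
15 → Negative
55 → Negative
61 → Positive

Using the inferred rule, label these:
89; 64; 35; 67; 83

Positive, Positive, Negative, Positive, Positive

The classifier is using: at least 61.
Positive: 89, since 89 ≥ 61.
Positive: 64, since 64 ≥ 61.
Negative: 35, since 35 < 61.
Positive: 67, since 67 ≥ 61.
Positive: 83, since 83 ≥ 61.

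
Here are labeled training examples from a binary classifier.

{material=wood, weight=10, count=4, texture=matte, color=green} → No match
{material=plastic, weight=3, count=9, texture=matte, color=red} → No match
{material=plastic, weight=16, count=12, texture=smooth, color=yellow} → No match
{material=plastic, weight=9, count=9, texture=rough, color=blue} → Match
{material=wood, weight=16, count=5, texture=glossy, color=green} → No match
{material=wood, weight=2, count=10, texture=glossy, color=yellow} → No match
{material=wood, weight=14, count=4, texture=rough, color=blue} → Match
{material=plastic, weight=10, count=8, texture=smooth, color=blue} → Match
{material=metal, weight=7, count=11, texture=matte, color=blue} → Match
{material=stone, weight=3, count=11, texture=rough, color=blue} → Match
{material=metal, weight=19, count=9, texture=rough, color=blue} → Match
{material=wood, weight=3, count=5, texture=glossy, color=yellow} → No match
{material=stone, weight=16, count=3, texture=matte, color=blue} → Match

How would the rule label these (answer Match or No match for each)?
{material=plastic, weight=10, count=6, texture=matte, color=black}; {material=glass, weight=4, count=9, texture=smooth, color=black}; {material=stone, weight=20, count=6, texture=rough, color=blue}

The common property of the 'Match' items is: color is blue. No 'No match' item has it.
No match: {material=plastic, weight=10, count=6, texture=matte, color=black}, since color is black.
No match: {material=glass, weight=4, count=9, texture=smooth, color=black}, since color is black.
Match: {material=stone, weight=20, count=6, texture=rough, color=blue}, since color is blue.

No match, No match, Match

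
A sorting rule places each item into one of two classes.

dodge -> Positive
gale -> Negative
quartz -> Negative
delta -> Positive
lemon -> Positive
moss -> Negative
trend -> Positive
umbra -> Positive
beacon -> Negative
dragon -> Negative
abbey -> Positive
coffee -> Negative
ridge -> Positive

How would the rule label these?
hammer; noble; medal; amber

One predicate separates the groups cleanly: odd length.
hammer: length 6 — doesn't match, so Negative. noble: length 5 — qualifies, so Positive. medal: length 5 — qualifies, so Positive. amber: length 5 — qualifies, so Positive.

Negative, Positive, Positive, Positive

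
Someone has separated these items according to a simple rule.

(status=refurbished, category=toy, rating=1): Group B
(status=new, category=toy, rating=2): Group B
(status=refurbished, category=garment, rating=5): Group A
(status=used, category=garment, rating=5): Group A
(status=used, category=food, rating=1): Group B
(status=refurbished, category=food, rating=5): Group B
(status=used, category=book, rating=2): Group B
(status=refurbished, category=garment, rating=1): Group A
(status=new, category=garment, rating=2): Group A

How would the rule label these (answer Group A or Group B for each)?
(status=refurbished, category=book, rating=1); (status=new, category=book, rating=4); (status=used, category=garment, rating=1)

One predicate separates the groups cleanly: category is garment.

Group B, Group B, Group A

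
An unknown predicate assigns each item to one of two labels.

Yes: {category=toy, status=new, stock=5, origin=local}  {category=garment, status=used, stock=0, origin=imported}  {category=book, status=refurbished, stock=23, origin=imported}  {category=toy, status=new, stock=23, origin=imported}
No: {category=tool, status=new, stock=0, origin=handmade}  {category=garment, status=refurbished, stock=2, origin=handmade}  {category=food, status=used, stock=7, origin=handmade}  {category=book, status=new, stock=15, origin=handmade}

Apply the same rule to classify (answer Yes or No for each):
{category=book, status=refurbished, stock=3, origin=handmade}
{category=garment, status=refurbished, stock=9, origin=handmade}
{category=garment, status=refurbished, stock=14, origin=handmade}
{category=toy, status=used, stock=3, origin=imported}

Looking at the examples, the only property every 'Yes' case has and every 'No' case lacks is: origin is not handmade.

No, No, No, Yes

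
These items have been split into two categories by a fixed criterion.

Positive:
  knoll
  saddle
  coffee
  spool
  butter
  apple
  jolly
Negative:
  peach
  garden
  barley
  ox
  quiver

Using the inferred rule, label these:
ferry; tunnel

A rule that fits every label: has a double letter — true of each 'Positive' example, false of each 'Negative' one.
ferry — 'rr' doubled, hence Positive. tunnel — 'nn' doubled, hence Positive.

Positive, Positive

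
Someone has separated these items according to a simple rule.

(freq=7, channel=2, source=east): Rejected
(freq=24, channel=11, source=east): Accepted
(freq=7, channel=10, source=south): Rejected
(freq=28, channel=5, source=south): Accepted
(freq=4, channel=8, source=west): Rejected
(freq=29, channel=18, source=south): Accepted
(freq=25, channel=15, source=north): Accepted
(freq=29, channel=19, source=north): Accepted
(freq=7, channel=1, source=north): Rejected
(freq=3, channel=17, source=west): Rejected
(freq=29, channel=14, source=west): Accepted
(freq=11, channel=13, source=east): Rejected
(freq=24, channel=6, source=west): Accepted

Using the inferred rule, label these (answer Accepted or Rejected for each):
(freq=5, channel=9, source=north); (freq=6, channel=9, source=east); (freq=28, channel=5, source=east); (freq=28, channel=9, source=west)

Rule: freq ≥ 24. This holds for each 'Accepted' example and fails for each 'Rejected' one.
Rejected: (freq=5, channel=9, source=north), since freq = 5.
Rejected: (freq=6, channel=9, source=east), since freq = 6.
Accepted: (freq=28, channel=5, source=east), since freq = 28.
Accepted: (freq=28, channel=9, source=west), since freq = 28.

Rejected, Rejected, Accepted, Accepted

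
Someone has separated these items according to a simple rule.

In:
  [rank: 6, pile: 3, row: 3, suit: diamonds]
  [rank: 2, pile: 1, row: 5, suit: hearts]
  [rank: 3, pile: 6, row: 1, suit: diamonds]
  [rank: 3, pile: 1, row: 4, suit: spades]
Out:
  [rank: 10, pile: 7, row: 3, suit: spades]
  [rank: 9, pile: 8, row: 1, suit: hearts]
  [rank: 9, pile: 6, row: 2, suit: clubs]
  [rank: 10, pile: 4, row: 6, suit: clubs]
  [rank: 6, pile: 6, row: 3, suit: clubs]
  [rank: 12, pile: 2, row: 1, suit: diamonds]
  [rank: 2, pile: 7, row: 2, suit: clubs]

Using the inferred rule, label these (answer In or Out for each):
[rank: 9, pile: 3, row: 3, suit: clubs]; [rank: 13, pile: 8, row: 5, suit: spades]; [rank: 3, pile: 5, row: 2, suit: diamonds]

Out, Out, In

Rule: suit is not clubs AND rank ≤ 6. This holds for each 'In' example and fails for each 'Out' one.
[rank: 9, pile: 3, row: 3, suit: clubs] → suit is clubs, rank = 9 → Out.
[rank: 13, pile: 8, row: 5, suit: spades] → suit is spades, rank = 13 → Out.
[rank: 3, pile: 5, row: 2, suit: diamonds] → suit is diamonds, rank = 3 → In.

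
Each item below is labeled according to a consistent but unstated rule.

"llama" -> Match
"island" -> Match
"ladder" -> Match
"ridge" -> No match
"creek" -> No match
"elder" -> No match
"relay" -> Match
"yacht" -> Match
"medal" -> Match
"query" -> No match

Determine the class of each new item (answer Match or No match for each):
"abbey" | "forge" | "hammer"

Match, No match, Match

The common property of the 'Match' items is: contains 'a'. No 'No match' item has it.
"abbey" — has 'a', hence Match.
"forge" — no 'a', hence No match.
"hammer" — has 'a', hence Match.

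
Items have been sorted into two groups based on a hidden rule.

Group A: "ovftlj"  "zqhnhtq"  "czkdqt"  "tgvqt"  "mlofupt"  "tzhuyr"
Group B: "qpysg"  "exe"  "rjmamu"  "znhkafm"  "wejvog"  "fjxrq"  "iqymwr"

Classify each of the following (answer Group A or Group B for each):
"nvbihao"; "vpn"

The simplest hypothesis consistent with all the labels is: contains 't'.

Group B, Group B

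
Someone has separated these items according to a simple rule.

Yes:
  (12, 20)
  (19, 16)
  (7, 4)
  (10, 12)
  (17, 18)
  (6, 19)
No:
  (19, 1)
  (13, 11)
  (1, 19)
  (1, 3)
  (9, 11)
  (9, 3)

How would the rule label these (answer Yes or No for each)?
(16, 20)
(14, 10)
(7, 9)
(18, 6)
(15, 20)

One predicate separates the groups cleanly: product is even.
(16, 20): Yes (16·20 = 320). (14, 10): Yes (14·10 = 140). (7, 9): No (7·9 = 63). (18, 6): Yes (18·6 = 108). (15, 20): Yes (15·20 = 300).

Yes, Yes, No, Yes, Yes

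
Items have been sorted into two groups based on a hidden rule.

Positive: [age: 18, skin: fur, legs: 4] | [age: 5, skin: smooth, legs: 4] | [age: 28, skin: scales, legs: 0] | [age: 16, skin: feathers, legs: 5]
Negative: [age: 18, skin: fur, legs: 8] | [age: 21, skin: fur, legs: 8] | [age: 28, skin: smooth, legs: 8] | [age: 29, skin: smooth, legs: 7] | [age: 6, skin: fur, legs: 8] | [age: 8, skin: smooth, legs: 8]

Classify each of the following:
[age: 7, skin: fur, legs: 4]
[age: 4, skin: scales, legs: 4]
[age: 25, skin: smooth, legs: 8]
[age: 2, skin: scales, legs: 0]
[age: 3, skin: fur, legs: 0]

The classifier is using: legs ≤ 5.
[age: 7, skin: fur, legs: 4] → legs = 4 → Positive. [age: 4, skin: scales, legs: 4] → legs = 4 → Positive. [age: 25, skin: smooth, legs: 8] → legs = 8 → Negative. [age: 2, skin: scales, legs: 0] → legs = 0 → Positive. [age: 3, skin: fur, legs: 0] → legs = 0 → Positive.

Positive, Positive, Negative, Positive, Positive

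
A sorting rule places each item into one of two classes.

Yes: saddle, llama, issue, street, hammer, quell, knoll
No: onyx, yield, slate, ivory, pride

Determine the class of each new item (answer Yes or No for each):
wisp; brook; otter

The pattern is that an item is 'Yes' exactly when: has a double letter.

No, Yes, Yes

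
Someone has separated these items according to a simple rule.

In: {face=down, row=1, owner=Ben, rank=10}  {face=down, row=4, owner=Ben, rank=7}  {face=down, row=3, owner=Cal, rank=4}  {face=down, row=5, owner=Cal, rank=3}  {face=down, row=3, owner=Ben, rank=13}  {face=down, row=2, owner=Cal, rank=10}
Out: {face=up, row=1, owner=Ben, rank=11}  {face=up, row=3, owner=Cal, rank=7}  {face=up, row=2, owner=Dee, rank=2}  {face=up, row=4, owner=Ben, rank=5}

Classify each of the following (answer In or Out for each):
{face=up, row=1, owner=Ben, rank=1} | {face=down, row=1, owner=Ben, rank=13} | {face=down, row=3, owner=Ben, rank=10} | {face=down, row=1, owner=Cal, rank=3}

The pattern is that an item is 'In' exactly when: face is down.

Out, In, In, In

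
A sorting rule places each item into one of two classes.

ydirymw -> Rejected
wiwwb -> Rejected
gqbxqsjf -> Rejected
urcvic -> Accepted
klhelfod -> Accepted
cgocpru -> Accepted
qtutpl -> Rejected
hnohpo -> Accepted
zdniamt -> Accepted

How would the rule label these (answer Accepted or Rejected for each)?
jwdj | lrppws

The simplest hypothesis consistent with all the labels is: has ≥ 2 vowels.
jwdj: 0 vowels — fails the rule, so Rejected. lrppws: 0 vowels — fails the rule, so Rejected.

Rejected, Rejected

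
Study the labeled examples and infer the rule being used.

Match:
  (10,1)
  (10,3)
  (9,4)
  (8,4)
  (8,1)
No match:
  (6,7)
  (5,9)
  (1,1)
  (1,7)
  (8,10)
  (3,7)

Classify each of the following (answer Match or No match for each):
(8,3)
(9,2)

The common property of the 'Match' items is: first > second. No 'No match' item has it.

Match, Match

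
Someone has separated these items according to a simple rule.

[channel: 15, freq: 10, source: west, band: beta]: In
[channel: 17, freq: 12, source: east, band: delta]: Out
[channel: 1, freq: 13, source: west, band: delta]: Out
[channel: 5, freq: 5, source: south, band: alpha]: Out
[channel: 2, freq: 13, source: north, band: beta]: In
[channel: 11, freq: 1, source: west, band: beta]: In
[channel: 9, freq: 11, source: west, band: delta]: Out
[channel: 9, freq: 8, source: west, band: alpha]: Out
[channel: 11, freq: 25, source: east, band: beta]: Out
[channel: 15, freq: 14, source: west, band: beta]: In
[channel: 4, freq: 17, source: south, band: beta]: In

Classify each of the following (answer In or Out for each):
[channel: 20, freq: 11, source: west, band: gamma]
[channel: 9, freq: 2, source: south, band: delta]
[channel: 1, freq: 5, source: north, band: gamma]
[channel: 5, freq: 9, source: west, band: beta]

The classifier is using: band is beta AND freq ≤ 17.
[channel: 20, freq: 11, source: west, band: gamma]: band is gamma, freq = 11, does not fit → Out. [channel: 9, freq: 2, source: south, band: delta]: band is delta, freq = 2, does not fit → Out. [channel: 1, freq: 5, source: north, band: gamma]: band is gamma, freq = 5, does not fit → Out. [channel: 5, freq: 9, source: west, band: beta]: band is beta, freq = 9, qualifies → In.

Out, Out, Out, In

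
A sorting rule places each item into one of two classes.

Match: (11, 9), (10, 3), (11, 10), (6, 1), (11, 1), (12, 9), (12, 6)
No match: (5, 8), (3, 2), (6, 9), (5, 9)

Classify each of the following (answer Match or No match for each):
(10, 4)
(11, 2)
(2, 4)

Match, Match, No match

The pattern is that an item is 'Match' exactly when: first > second AND sum ≥ 7.
(10, 4) — 10 > 4, 10+4 = 14, hence Match. (11, 2) — 11 > 2, 11+2 = 13, hence Match. (2, 4) — 2 < 4, 2+4 = 6, hence No match.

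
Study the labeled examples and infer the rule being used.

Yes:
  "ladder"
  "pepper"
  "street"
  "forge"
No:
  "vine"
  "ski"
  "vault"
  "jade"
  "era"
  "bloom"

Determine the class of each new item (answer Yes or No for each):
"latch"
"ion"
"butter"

No, No, Yes

The common property of the 'Yes' items is: length ≥ 4 AND contains 'r'. No 'No' item has it.
"latch" — length 5, no 'r', hence No.
"ion" — length 3, no 'r', hence No.
"butter" — length 6, has 'r', hence Yes.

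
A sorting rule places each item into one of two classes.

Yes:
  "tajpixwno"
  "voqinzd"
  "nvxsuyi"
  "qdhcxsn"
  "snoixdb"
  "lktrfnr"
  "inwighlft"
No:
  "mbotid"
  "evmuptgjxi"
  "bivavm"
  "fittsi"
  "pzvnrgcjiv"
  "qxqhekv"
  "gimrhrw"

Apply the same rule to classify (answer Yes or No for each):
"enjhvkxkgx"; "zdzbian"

The rule appears to be: odd length AND contains 'n'.

No, Yes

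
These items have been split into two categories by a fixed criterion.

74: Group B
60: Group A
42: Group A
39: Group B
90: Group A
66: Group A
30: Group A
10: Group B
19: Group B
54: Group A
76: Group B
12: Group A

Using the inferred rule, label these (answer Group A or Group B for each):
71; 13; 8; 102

The common property of the 'Group A' items is: multiple of 6. No 'Group B' item has it.
Group B: 71, since 71 = 6·11 + 5.
Group B: 13, since 13 = 6·2 + 1.
Group B: 8, since 8 = 6·1 + 2.
Group A: 102, since 102 = 6·17.

Group B, Group B, Group B, Group A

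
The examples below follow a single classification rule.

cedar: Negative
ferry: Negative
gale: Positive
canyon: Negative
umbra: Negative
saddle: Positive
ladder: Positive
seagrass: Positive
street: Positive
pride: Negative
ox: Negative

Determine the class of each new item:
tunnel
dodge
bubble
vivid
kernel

Positive, Negative, Positive, Negative, Positive

The simplest hypothesis consistent with all the labels is: even length AND contains 'e'.
Positive: tunnel, since length 6, has 'e'. Negative: dodge, since length 5, has 'e'. Positive: bubble, since length 6, has 'e'. Negative: vivid, since length 5, no 'e'. Positive: kernel, since length 6, has 'e'.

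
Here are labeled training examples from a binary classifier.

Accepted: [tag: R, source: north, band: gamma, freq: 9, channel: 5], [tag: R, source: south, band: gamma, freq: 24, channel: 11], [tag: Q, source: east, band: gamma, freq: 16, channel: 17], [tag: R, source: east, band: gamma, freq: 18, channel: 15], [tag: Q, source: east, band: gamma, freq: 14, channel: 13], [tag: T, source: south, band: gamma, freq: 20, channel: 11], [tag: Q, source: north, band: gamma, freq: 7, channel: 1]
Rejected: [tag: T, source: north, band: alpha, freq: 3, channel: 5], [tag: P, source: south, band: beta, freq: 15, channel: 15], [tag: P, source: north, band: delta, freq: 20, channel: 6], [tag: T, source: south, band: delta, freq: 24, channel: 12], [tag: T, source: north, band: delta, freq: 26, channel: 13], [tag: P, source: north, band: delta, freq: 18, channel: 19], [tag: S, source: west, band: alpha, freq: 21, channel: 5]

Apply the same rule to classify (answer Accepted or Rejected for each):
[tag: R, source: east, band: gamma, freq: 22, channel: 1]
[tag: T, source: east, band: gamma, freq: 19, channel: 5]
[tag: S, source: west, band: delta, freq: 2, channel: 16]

The common property of the 'Accepted' items is: band is gamma. No 'Rejected' item has it.
[tag: R, source: east, band: gamma, freq: 22, channel: 1]: Accepted (band is gamma).
[tag: T, source: east, band: gamma, freq: 19, channel: 5]: Accepted (band is gamma).
[tag: S, source: west, band: delta, freq: 2, channel: 16]: Rejected (band is delta).

Accepted, Accepted, Rejected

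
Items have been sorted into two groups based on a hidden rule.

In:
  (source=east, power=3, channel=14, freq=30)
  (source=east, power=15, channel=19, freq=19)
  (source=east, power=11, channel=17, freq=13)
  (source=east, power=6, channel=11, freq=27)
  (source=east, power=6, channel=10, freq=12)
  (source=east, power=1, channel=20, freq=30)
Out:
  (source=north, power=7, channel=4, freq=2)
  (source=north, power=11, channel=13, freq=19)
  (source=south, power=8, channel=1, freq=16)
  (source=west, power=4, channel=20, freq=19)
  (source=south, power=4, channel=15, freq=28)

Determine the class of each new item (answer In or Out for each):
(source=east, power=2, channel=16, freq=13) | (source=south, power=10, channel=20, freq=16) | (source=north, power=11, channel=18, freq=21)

Rule: source is east. This holds for each 'In' example and fails for each 'Out' one.
(source=east, power=2, channel=16, freq=13): source is east, checks out → In.
(source=south, power=10, channel=20, freq=16): source is south, lacks this property → Out.
(source=north, power=11, channel=18, freq=21): source is north, lacks this property → Out.

In, Out, Out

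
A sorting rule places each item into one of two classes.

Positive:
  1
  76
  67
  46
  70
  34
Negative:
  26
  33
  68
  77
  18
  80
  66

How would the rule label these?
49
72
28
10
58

Positive, Negative, Positive, Positive, Positive

'Positive' ⟺ ≡ 1 (mod 3).
Positive: 49, since 49 mod 3 = 1. Negative: 72, since 72 mod 3 = 0. Positive: 28, since 28 mod 3 = 1. Positive: 10, since 10 mod 3 = 1. Positive: 58, since 58 mod 3 = 1.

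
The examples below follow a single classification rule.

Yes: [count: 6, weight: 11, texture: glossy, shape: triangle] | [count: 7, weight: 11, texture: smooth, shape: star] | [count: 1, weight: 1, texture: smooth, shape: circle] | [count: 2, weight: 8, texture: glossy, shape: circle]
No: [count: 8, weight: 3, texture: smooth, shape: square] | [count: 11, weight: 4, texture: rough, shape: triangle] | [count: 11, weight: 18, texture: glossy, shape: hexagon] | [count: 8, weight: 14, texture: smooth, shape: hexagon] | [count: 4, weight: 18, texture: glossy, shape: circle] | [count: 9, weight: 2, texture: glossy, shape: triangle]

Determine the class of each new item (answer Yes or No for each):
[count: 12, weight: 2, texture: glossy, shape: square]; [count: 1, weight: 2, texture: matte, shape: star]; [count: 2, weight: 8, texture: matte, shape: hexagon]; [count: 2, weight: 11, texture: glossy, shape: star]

No, Yes, Yes, Yes

All 'Yes' examples share one property — count ≤ 7 AND weight ≤ 11 — and every 'No' example lacks it.
[count: 12, weight: 2, texture: glossy, shape: square]: count = 12, weight = 2, doesn't match → No. [count: 1, weight: 2, texture: matte, shape: star]: count = 1, weight = 2, checks out → Yes. [count: 2, weight: 8, texture: matte, shape: hexagon]: count = 2, weight = 8, checks out → Yes. [count: 2, weight: 11, texture: glossy, shape: star]: count = 2, weight = 11, checks out → Yes.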